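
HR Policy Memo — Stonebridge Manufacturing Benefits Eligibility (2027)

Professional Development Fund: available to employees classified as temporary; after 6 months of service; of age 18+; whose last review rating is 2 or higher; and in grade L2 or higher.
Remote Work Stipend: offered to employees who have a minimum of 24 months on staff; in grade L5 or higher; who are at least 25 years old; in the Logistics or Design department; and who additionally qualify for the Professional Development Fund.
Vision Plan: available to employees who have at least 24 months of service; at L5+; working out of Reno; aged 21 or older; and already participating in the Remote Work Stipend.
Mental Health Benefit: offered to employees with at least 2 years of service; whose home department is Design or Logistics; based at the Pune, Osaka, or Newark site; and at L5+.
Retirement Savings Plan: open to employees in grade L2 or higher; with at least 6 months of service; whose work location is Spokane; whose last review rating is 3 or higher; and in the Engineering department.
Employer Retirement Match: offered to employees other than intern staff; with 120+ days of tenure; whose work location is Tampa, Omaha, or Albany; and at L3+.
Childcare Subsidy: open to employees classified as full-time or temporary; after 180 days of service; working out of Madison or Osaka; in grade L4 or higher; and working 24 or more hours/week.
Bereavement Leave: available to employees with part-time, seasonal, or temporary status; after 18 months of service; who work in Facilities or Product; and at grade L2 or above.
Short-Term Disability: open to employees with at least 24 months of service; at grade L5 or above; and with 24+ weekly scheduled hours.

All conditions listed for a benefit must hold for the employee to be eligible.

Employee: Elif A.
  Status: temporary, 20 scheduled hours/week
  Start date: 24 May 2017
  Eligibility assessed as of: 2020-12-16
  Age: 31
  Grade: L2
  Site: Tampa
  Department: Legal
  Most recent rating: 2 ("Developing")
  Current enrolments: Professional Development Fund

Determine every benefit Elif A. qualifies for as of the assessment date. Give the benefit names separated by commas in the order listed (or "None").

Professional Development Fund

Service from 24 May 2017 to 2020-12-16: 1302 days.
Professional Development Fund — status temporary ✓; service 1302 days ≥ 6 months (≈180 days) ✓; age 31 ≥ 18 ✓; rating 2 ≥ 2 ✓; grade L2 ≥ L2 ✓ → eligible.
Remote Work Stipend — service 1302 days ≥ 24 months (≈720 days) ✓; grade L2 < L5 ✗ → not eligible.
Vision Plan — service 1302 days ≥ 24 months (≈720 days) ✓; grade L2 < L5 ✗ → not eligible.
Mental Health Benefit — service 1302 days ≥ 2 years (≈730 days) ✓; dept Legal ✗ → not eligible.
Retirement Savings Plan — grade L2 ≥ L2 ✓; service 1302 days ≥ 6 months (≈180 days) ✓; site Tampa ✗ (not Spokane) → not eligible.
Employer Retirement Match — status temporary ✓ (not excluded); service 1302 days ≥ 120 days ✓; site Tampa ✓; grade L2 < L3 ✗ → not eligible.
Childcare Subsidy — status temporary ✓; service 1302 days ≥ 180 days ✓; site Tampa ✗ (not Madison or Osaka) → not eligible.
Bereavement Leave — status temporary ✓; service 1302 days ≥ 18 months (≈540 days) ✓; dept Legal ✗ → not eligible.
Short-Term Disability — service 1302 days ≥ 24 months (≈720 days) ✓; grade L2 < L5 ✗ → not eligible.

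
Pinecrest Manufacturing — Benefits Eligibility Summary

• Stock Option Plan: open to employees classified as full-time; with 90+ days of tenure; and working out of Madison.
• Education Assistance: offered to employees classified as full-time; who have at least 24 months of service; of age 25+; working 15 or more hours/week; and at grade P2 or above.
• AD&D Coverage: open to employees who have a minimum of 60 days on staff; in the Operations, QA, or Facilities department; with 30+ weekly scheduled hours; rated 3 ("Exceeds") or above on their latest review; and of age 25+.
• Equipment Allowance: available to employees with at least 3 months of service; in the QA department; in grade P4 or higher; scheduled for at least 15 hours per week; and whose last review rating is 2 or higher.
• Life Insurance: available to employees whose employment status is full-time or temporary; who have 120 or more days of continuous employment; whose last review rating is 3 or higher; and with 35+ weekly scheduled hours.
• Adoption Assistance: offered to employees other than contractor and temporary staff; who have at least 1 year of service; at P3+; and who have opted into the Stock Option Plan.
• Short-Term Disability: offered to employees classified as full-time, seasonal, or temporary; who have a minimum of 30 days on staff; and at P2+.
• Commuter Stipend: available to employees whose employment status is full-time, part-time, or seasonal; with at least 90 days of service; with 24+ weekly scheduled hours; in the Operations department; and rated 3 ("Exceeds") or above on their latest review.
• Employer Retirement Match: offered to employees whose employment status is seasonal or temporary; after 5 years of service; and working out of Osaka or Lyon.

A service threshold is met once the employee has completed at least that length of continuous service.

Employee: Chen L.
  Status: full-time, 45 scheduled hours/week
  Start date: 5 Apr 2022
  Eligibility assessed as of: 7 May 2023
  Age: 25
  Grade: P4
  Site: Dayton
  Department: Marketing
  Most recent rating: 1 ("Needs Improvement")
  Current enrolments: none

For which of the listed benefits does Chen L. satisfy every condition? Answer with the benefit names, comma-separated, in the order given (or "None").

Service from 5 Apr 2022 to 7 May 2023: 397 days.
Stock Option Plan — status full-time ✓; service 397 days ≥ 90 days ✓; site Dayton ✗ (not Madison) → not eligible.
Education Assistance — status full-time ✓; service 397 days < 24 months (≈720 days) ✗ → not eligible.
AD&D Coverage — service 397 days ≥ 60 days ✓; dept Marketing ✗ → not eligible.
Equipment Allowance — service 397 days ≥ 3 months (≈90 days) ✓; dept Marketing ✗ → not eligible.
Life Insurance — status full-time ✓; service 397 days ≥ 120 days ✓; rating 1 < 3 ✗ → not eligible.
Adoption Assistance — status full-time ✓ (not excluded); service 397 days ≥ 1 year (≈365 days) ✓; grade P4 ≥ P3 ✓; not enrolled in Stock Option Plan ✗ → not eligible.
Short-Term Disability — status full-time ✓; service 397 days ≥ 30 days ✓; grade P4 ≥ P2 ✓ → eligible.
Commuter Stipend — status full-time ✓; service 397 days ≥ 90 days ✓; 45 hrs/wk ≥ 24 ✓; dept Marketing ✗ → not eligible.
Employer Retirement Match — status full-time ✗ (requires seasonal or temporary) → not eligible.

Short-Term Disability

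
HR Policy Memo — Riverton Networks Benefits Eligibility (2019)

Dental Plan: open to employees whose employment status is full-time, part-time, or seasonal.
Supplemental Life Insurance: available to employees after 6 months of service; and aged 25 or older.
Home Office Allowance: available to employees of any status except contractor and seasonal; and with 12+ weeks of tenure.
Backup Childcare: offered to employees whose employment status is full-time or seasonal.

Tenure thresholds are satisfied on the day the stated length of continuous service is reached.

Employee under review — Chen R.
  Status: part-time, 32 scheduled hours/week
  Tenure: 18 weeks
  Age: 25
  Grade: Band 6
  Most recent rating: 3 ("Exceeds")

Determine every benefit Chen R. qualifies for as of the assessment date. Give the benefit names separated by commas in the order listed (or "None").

Dental Plan, Home Office Allowance

Dental Plan — status part-time ✓ → eligible.
Supplemental Life Insurance — service 18 weeks < 6 months (≈180 days) ✗ → not eligible.
Home Office Allowance — status part-time ✓ (not excluded); service 18 weeks ≥ 12 weeks ✓ → eligible.
Backup Childcare — status part-time ✗ (requires full-time or seasonal) → not eligible.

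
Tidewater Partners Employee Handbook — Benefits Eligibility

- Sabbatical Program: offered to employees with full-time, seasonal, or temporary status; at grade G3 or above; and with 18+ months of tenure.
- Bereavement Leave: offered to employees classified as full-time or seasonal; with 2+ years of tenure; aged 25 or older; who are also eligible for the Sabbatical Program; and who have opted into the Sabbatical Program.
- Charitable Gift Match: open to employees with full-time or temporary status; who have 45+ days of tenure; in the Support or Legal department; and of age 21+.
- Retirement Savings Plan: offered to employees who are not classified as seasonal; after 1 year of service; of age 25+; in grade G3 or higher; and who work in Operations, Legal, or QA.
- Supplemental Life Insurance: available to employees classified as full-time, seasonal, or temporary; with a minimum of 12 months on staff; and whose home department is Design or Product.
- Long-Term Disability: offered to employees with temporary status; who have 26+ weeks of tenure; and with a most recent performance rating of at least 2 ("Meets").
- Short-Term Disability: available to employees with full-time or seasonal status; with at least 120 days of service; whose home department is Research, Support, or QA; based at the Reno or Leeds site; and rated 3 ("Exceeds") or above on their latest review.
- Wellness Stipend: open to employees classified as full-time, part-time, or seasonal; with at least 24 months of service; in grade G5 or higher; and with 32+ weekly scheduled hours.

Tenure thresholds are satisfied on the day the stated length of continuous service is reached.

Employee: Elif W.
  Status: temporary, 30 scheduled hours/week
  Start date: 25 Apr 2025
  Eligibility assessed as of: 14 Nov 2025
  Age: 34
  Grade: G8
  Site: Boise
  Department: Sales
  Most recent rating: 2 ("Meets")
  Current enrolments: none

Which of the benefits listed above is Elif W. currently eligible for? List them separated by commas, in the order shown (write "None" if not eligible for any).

Service from 25 Apr 2025 to 14 Nov 2025: 203 days.
Sabbatical Program — status temporary ✓; grade G8 ≥ G3 ✓; service 203 days < 18 months (≈540 days) ✗ → not eligible.
Bereavement Leave — status temporary ✗ (requires full-time or seasonal) → not eligible.
Charitable Gift Match — status temporary ✓; service 203 days ≥ 45 days ✓; dept Sales ✗ → not eligible.
Retirement Savings Plan — status temporary ✓ (not excluded); service 203 days < 1 year (≈365 days) ✗ → not eligible.
Supplemental Life Insurance — status temporary ✓; service 203 days < 12 months (≈360 days) ✗ → not eligible.
Long-Term Disability — status temporary ✓; service 203 days ≥ 26 weeks (≈182 days) ✓; rating 2 ≥ 2 ✓ → eligible.
Short-Term Disability — status temporary ✗ (requires full-time or seasonal) → not eligible.
Wellness Stipend — status temporary ✗ (requires full-time, part-time, or seasonal) → not eligible.

Long-Term Disability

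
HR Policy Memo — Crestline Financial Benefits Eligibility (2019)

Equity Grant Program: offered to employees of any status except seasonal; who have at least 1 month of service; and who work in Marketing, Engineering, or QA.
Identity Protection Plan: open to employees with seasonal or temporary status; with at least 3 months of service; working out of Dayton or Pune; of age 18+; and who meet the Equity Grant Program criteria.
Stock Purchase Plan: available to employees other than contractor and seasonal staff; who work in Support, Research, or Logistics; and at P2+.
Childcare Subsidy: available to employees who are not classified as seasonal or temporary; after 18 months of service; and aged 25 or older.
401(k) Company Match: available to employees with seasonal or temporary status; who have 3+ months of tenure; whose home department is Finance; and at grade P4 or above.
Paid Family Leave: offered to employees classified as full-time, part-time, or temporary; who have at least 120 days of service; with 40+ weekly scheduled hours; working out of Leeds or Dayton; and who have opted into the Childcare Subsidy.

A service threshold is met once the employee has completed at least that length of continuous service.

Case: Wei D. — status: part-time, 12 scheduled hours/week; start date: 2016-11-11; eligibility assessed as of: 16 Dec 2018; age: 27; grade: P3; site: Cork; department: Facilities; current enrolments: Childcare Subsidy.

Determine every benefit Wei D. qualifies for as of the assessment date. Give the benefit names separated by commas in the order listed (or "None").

Childcare Subsidy

Service from 2016-11-11 to 16 Dec 2018: 765 days.
Equity Grant Program — status part-time ✓ (not excluded); service 765 days ≥ 1 month (≈30 days) ✓; dept Facilities ✗ → not eligible.
Identity Protection Plan — status part-time ✗ (requires seasonal or temporary) → not eligible.
Stock Purchase Plan — status part-time ✓ (not excluded); dept Facilities ✗ → not eligible.
Childcare Subsidy — status part-time ✓ (not excluded); service 765 days ≥ 18 months (≈540 days) ✓; age 27 ≥ 25 ✓ → eligible.
401(k) Company Match — status part-time ✗ (requires seasonal or temporary) → not eligible.
Paid Family Leave — status part-time ✓; service 765 days ≥ 120 days ✓; 12 hrs/wk < 40 ✗ → not eligible.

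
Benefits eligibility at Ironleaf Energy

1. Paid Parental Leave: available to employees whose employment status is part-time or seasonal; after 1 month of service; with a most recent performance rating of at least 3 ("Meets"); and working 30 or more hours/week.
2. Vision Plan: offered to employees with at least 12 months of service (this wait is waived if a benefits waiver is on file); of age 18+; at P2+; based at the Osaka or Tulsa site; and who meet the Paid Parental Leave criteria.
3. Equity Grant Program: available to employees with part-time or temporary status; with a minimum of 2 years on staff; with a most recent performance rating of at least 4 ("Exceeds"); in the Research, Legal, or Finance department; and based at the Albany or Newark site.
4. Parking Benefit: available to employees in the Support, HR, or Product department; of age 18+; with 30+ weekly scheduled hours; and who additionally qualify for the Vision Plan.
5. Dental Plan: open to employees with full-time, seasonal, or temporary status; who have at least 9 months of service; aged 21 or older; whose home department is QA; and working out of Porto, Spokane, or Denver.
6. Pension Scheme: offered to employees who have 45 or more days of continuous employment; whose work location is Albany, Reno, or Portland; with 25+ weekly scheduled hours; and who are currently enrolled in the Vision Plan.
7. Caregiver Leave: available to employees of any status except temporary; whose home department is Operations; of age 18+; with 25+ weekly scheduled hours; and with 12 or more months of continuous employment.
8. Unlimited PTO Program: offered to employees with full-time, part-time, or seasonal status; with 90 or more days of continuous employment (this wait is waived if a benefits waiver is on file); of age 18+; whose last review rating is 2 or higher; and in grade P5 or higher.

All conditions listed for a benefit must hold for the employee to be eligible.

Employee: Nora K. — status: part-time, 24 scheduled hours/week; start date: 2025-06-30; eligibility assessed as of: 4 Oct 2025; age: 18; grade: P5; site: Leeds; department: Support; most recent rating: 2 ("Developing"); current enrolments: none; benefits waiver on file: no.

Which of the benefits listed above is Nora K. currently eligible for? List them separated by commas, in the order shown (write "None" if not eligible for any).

Service from 2025-06-30 to 4 Oct 2025: 96 days.
Paid Parental Leave — status part-time ✓; service 96 days ≥ 1 month (≈30 days) ✓; rating 2 < 3 ✗ → not eligible.
Vision Plan — no waiver, service 96 days < 12 months (≈360 days) ✗ → not eligible.
Equity Grant Program — status part-time ✓; service 96 days < 2 years (≈730 days) ✗ → not eligible.
Parking Benefit — dept Support ✓; age 18 ≥ 18 ✓; 24 hrs/wk < 30 ✗ → not eligible.
Dental Plan — status part-time ✗ (requires full-time, seasonal, or temporary) → not eligible.
Pension Scheme — service 96 days ≥ 45 days ✓; site Leeds ✗ (not Albany, Reno, or Portland) → not eligible.
Caregiver Leave — status part-time ✓ (not excluded); dept Support ✗ → not eligible.
Unlimited PTO Program — status part-time ✓; no waiver, service 96 days ≥ 90 days ✓; age 18 ≥ 18 ✓; rating 2 ≥ 2 ✓; grade P5 ≥ P5 ✓ → eligible.

Unlimited PTO Program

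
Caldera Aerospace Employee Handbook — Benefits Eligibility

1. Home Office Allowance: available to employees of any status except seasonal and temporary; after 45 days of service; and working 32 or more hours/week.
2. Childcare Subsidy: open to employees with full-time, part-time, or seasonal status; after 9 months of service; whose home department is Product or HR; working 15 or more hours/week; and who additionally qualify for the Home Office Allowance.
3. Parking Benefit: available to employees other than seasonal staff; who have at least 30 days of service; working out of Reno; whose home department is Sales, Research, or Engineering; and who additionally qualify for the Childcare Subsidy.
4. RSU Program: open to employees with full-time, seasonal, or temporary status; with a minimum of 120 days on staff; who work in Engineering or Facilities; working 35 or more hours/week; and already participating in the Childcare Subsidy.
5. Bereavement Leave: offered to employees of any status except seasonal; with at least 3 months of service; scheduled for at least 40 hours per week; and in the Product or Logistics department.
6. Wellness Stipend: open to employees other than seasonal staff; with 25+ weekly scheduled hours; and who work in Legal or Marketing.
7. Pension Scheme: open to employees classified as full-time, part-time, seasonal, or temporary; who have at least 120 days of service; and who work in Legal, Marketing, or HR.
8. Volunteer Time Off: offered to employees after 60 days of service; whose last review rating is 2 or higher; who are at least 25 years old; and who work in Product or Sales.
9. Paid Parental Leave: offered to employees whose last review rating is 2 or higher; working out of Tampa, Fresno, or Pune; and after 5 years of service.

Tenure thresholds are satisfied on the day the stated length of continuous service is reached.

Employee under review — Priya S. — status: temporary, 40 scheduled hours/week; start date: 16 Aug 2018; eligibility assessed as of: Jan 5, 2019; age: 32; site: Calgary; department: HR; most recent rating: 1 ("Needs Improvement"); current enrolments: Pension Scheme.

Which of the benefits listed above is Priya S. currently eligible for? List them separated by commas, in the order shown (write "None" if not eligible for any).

Pension Scheme

Service from 16 Aug 2018 to Jan 5, 2019: 142 days.
Home Office Allowance — status temporary ✗ (excluded) → not eligible.
Childcare Subsidy — status temporary ✗ (requires full-time, part-time, or seasonal) → not eligible.
Parking Benefit — status temporary ✓ (not excluded); service 142 days ≥ 30 days ✓; site Calgary ✗ (not Reno) → not eligible.
RSU Program — status temporary ✓; service 142 days ≥ 120 days ✓; dept HR ✗ → not eligible.
Bereavement Leave — status temporary ✓ (not excluded); service 142 days ≥ 3 months (≈90 days) ✓; 40 hrs/wk ≥ 40 ✓; dept HR ✗ → not eligible.
Wellness Stipend — status temporary ✓ (not excluded); 40 hrs/wk ≥ 25 ✓; dept HR ✗ → not eligible.
Pension Scheme — status temporary ✓; service 142 days ≥ 120 days ✓; dept HR ✓ → eligible.
Volunteer Time Off — service 142 days ≥ 60 days ✓; rating 1 < 2 ✗ → not eligible.
Paid Parental Leave — rating 1 < 2 ✗ → not eligible.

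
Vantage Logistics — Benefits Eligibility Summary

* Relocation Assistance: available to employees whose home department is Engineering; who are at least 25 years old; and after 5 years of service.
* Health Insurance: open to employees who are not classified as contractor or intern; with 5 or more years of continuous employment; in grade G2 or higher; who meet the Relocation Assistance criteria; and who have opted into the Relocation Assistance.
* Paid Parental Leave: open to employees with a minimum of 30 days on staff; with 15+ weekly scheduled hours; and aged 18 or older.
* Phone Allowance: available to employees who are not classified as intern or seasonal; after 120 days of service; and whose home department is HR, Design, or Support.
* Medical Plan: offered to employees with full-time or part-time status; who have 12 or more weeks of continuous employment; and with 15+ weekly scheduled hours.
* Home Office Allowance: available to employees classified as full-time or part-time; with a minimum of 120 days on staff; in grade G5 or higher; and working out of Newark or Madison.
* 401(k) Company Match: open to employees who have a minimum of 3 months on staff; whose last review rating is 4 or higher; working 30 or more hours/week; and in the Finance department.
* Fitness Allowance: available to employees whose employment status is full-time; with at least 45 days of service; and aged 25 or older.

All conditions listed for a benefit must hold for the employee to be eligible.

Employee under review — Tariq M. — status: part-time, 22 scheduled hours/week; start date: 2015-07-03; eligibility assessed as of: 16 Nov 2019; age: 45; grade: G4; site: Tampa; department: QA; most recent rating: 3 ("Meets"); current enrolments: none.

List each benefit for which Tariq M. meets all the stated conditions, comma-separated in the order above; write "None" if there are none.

Paid Parental Leave, Medical Plan

Service from 2015-07-03 to 16 Nov 2019: 1597 days.
Relocation Assistance — dept QA ✗ → not eligible.
Health Insurance — status part-time ✓ (not excluded); service 1597 days < 5 years (≈1825 days) ✗ → not eligible.
Paid Parental Leave — service 1597 days ≥ 30 days ✓; 22 hrs/wk ≥ 15 ✓; age 45 ≥ 18 ✓ → eligible.
Phone Allowance — status part-time ✓ (not excluded); service 1597 days ≥ 120 days ✓; dept QA ✗ → not eligible.
Medical Plan — status part-time ✓; service 1597 days ≥ 12 weeks (≈84 days) ✓; 22 hrs/wk ≥ 15 ✓ → eligible.
Home Office Allowance — status part-time ✓; service 1597 days ≥ 120 days ✓; grade G4 < G5 ✗ → not eligible.
401(k) Company Match — service 1597 days ≥ 3 months (≈90 days) ✓; rating 3 < 4 ✗ → not eligible.
Fitness Allowance — status part-time ✗ (requires full-time) → not eligible.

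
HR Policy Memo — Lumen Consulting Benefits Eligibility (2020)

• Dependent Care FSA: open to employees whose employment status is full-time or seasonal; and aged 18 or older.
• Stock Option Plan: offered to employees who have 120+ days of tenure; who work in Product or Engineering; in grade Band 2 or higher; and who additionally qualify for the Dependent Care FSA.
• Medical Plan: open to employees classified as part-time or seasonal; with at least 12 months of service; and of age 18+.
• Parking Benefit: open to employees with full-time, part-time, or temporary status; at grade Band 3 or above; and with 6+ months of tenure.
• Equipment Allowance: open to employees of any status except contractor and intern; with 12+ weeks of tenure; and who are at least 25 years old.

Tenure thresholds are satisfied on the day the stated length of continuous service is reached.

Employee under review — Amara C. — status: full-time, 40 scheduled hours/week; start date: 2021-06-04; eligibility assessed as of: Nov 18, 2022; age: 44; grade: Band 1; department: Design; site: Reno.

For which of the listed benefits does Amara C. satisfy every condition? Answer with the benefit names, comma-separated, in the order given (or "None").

Service from 2021-06-04 to Nov 18, 2022: 532 days.
Dependent Care FSA — status full-time ✓; age 44 ≥ 18 ✓ → eligible.
Stock Option Plan — service 532 days ≥ 120 days ✓; dept Design ✗ → not eligible.
Medical Plan — status full-time ✗ (requires part-time or seasonal) → not eligible.
Parking Benefit — status full-time ✓; grade Band 1 < Band 3 ✗ → not eligible.
Equipment Allowance — status full-time ✓ (not excluded); service 532 days ≥ 12 weeks (≈84 days) ✓; age 44 ≥ 25 ✓ → eligible.

Dependent Care FSA, Equipment Allowance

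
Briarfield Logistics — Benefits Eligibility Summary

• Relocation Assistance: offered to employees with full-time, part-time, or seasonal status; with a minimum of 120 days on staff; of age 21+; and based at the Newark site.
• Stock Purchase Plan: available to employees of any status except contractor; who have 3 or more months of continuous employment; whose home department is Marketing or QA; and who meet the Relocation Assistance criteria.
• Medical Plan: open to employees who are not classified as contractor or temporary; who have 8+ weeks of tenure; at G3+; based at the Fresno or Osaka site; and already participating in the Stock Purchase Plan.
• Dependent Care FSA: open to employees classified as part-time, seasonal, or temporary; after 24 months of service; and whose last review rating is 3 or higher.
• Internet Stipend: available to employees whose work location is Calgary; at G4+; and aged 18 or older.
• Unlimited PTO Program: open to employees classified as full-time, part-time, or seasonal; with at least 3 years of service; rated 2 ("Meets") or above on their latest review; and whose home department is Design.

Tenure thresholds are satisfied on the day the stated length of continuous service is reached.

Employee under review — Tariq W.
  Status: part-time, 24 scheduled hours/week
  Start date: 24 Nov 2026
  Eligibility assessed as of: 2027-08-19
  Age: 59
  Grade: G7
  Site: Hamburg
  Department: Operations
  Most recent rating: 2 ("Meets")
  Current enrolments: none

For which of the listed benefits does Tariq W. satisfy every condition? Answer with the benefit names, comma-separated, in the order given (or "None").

None

Service from 24 Nov 2026 to 2027-08-19: 268 days.
Relocation Assistance — status part-time ✓; service 268 days ≥ 120 days ✓; age 59 ≥ 21 ✓; site Hamburg ✗ (not Newark) → not eligible.
Stock Purchase Plan — status part-time ✓ (not excluded); service 268 days ≥ 3 months (≈90 days) ✓; dept Operations ✗ → not eligible.
Medical Plan — status part-time ✓ (not excluded); service 268 days ≥ 8 weeks (≈56 days) ✓; grade G7 ≥ G3 ✓; site Hamburg ✗ (not Fresno or Osaka) → not eligible.
Dependent Care FSA — status part-time ✓; service 268 days < 24 months (≈720 days) ✗ → not eligible.
Internet Stipend — site Hamburg ✗ (not Calgary) → not eligible.
Unlimited PTO Program — status part-time ✓; service 268 days < 3 years (≈1095 days) ✗ → not eligible.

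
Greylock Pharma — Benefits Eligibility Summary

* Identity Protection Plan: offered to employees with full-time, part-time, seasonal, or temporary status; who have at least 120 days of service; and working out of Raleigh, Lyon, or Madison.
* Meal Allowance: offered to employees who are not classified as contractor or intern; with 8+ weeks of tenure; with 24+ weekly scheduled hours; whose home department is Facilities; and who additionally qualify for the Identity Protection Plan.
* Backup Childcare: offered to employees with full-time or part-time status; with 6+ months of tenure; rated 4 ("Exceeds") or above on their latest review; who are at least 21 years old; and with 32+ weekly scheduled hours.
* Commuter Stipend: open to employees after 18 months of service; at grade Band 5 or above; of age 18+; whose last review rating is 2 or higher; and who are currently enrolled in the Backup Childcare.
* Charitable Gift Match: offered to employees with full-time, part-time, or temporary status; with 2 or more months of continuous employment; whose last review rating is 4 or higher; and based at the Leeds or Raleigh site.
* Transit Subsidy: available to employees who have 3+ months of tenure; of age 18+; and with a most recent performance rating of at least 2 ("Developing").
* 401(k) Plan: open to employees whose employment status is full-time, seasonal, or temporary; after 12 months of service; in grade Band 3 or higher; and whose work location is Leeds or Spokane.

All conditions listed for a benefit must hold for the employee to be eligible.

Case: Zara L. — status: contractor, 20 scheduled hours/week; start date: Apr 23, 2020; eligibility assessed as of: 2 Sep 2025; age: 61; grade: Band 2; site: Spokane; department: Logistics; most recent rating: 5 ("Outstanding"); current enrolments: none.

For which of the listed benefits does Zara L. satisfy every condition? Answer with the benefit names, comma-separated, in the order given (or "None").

Transit Subsidy

Service from Apr 23, 2020 to 2 Sep 2025: 1958 days.
Identity Protection Plan — status contractor ✗ (requires full-time, part-time, seasonal, or temporary) → not eligible.
Meal Allowance — status contractor ✗ (excluded) → not eligible.
Backup Childcare — status contractor ✗ (requires full-time or part-time) → not eligible.
Commuter Stipend — service 1958 days ≥ 18 months (≈540 days) ✓; grade Band 2 < Band 5 ✗ → not eligible.
Charitable Gift Match — status contractor ✗ (requires full-time, part-time, or temporary) → not eligible.
Transit Subsidy — service 1958 days ≥ 3 months (≈90 days) ✓; age 61 ≥ 18 ✓; rating 5 ≥ 2 ✓ → eligible.
401(k) Plan — status contractor ✗ (requires full-time, seasonal, or temporary) → not eligible.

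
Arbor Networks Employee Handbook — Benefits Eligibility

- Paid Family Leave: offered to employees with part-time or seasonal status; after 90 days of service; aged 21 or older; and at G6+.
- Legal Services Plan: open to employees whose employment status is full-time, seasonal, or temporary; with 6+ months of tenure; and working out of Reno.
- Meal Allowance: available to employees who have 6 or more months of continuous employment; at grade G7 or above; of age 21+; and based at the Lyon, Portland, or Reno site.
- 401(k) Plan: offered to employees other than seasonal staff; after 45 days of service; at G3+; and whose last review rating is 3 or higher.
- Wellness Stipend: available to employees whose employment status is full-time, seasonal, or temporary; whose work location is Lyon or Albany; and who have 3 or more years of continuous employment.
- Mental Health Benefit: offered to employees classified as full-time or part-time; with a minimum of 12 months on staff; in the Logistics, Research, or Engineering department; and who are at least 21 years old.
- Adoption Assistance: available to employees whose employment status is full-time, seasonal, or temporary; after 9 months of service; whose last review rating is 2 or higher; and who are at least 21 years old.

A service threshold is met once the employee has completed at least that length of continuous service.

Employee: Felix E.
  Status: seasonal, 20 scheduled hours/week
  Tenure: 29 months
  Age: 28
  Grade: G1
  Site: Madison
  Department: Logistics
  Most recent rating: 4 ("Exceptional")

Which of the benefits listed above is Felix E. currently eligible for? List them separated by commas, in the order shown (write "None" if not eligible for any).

Paid Family Leave — status seasonal ✓; service 29 months ≥ 90 days ✓; age 28 ≥ 21 ✓; grade G1 < G6 ✗ → not eligible.
Legal Services Plan — status seasonal ✓; service 29 months ≥ 6 months ✓; site Madison ✗ (not Reno) → not eligible.
Meal Allowance — service 29 months ≥ 6 months ✓; grade G1 < G7 ✗ → not eligible.
401(k) Plan — status seasonal ✗ (excluded) → not eligible.
Wellness Stipend — status seasonal ✓; site Madison ✗ (not Lyon or Albany) → not eligible.
Mental Health Benefit — status seasonal ✗ (requires full-time or part-time) → not eligible.
Adoption Assistance — status seasonal ✓; service 29 months ≥ 9 months ✓; rating 4 ≥ 2 ✓; age 28 ≥ 21 ✓ → eligible.

Adoption Assistance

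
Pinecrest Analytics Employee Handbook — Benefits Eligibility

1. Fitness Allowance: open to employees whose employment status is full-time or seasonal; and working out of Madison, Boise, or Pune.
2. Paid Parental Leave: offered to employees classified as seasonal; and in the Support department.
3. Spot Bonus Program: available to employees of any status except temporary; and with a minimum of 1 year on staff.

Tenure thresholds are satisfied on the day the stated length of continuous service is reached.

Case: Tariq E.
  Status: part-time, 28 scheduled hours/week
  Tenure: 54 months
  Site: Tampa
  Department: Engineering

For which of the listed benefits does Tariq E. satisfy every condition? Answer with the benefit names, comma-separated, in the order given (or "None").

Spot Bonus Program

Fitness Allowance — status part-time ✗ (requires full-time or seasonal) → not eligible.
Paid Parental Leave — status part-time ✗ (requires seasonal) → not eligible.
Spot Bonus Program — status part-time ✓ (not excluded); service 54 months ≥ 1 year (≈365 days) ✓ → eligible.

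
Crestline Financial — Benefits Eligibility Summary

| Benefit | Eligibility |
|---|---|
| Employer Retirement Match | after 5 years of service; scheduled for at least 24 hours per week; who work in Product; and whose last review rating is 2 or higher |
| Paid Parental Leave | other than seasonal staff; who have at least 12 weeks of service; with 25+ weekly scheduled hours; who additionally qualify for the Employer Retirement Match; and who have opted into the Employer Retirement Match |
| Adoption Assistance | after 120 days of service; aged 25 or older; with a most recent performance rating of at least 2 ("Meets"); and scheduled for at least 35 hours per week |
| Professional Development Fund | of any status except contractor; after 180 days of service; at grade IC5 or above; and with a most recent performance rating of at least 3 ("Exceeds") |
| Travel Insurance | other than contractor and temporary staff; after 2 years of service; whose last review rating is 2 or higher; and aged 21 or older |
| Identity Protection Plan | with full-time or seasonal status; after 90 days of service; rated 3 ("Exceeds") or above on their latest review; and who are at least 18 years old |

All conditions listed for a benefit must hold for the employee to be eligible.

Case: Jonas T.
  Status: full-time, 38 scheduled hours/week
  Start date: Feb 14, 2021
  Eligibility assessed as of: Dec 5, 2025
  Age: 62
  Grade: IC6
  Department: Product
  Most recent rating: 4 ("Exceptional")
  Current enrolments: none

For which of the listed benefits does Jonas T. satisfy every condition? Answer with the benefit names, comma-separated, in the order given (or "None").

Service from Feb 14, 2021 to Dec 5, 2025: 1755 days.
Employer Retirement Match — service 1755 days < 5 years (≈1825 days) ✗ → not eligible.
Paid Parental Leave — status full-time ✓ (not excluded); service 1755 days ≥ 12 weeks (≈84 days) ✓; 38 hrs/wk ≥ 25 ✓; not eligible for Employer Retirement Match ✗ → not eligible.
Adoption Assistance — service 1755 days ≥ 120 days ✓; age 62 ≥ 25 ✓; rating 4 ≥ 2 ✓; 38 hrs/wk ≥ 35 ✓ → eligible.
Professional Development Fund — status full-time ✓ (not excluded); service 1755 days ≥ 180 days ✓; grade IC6 ≥ IC5 ✓; rating 4 ≥ 3 ✓ → eligible.
Travel Insurance — status full-time ✓ (not excluded); service 1755 days ≥ 2 years (≈730 days) ✓; rating 4 ≥ 2 ✓; age 62 ≥ 21 ✓ → eligible.
Identity Protection Plan — status full-time ✓; service 1755 days ≥ 90 days ✓; rating 4 ≥ 3 ✓; age 62 ≥ 18 ✓ → eligible.

Adoption Assistance, Professional Development Fund, Travel Insurance, Identity Protection Plan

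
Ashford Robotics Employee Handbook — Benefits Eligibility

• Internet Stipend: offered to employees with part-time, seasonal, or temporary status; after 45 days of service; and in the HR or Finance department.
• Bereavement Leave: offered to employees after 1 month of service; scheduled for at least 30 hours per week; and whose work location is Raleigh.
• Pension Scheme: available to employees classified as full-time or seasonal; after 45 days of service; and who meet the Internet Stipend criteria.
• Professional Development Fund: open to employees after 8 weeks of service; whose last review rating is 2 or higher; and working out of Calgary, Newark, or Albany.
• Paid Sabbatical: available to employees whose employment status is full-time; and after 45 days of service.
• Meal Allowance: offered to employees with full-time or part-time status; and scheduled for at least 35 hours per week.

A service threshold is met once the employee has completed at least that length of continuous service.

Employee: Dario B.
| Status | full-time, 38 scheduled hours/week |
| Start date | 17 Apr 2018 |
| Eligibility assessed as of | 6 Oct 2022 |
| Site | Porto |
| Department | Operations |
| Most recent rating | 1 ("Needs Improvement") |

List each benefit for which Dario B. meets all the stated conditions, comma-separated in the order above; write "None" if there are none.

Service from 17 Apr 2018 to 6 Oct 2022: 1633 days.
Internet Stipend — status full-time ✗ (requires part-time, seasonal, or temporary) → not eligible.
Bereavement Leave — service 1633 days ≥ 1 month (≈30 days) ✓; 38 hrs/wk ≥ 30 ✓; site Porto ✗ (not Raleigh) → not eligible.
Pension Scheme — status full-time ✓; service 1633 days ≥ 45 days ✓; not eligible for Internet Stipend ✗ → not eligible.
Professional Development Fund — service 1633 days ≥ 8 weeks (≈56 days) ✓; rating 1 < 2 ✗ → not eligible.
Paid Sabbatical — status full-time ✓; service 1633 days ≥ 45 days ✓ → eligible.
Meal Allowance — status full-time ✓; 38 hrs/wk ≥ 35 ✓ → eligible.

Paid Sabbatical, Meal Allowance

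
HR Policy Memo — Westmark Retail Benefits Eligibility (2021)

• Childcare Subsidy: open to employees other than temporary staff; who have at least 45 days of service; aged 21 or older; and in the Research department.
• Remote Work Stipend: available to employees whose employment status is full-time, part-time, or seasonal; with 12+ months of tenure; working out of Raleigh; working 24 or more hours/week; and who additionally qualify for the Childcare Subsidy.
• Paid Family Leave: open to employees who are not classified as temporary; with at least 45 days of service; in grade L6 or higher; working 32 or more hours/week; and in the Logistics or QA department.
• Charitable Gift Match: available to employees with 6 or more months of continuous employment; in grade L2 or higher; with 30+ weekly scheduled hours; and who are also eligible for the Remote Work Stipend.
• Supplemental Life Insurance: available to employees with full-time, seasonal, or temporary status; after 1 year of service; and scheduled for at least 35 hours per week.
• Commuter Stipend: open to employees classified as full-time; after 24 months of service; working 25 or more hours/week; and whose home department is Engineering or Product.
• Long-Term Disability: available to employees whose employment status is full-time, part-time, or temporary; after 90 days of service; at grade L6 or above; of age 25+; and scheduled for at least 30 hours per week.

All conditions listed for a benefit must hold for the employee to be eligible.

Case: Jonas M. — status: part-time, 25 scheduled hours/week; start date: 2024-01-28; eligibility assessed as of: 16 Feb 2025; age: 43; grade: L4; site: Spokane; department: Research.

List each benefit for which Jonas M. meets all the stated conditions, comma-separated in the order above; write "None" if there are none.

Service from 2024-01-28 to 16 Feb 2025: 385 days.
Childcare Subsidy — status part-time ✓ (not excluded); service 385 days ≥ 45 days ✓; age 43 ≥ 21 ✓; dept Research ✓ → eligible.
Remote Work Stipend — status part-time ✓; service 385 days ≥ 12 months (≈360 days) ✓; site Spokane ✗ (not Raleigh) → not eligible.
Paid Family Leave — status part-time ✓ (not excluded); service 385 days ≥ 45 days ✓; grade L4 < L6 ✗ → not eligible.
Charitable Gift Match — service 385 days ≥ 6 months (≈180 days) ✓; grade L4 ≥ L2 ✓; 25 hrs/wk < 30 ✗ → not eligible.
Supplemental Life Insurance — status part-time ✗ (requires full-time, seasonal, or temporary) → not eligible.
Commuter Stipend — status part-time ✗ (requires full-time) → not eligible.
Long-Term Disability — status part-time ✓; service 385 days ≥ 90 days ✓; grade L4 < L6 ✗ → not eligible.

Childcare Subsidy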